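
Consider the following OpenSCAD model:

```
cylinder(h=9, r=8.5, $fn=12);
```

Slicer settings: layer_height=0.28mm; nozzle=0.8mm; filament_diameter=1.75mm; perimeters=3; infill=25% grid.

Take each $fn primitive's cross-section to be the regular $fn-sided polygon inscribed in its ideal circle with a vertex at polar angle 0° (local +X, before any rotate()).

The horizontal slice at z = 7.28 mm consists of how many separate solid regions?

At z = 7.28 mm: the r=8.5 cylinder gives a regular 12-gon of circumradius 8.5 (constant along its height). The result has 1 disconnected region.

1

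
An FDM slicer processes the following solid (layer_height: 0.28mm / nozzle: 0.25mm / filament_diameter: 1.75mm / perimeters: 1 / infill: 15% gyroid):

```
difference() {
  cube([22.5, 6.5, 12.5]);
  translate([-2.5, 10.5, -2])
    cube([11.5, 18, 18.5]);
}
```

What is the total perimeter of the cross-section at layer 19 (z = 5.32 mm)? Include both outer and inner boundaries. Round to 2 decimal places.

58.00 mm

At z = 5.32 mm: the cube is present — its section is the full 22.5×6.5 rectangle (perimeter 58.00 mm); the cube at (-2.5, 10.5) (footprint 11.5×18) is included at this height (perimeter 59.00 mm); Subtracting the remaining from the first: starting from the 22.5×6.5 cube, the 11.5×18 cube at (-2.5, 10.5) misses the remaining region (no effect) — boundary = 58.00 mm. Overall, the cross-section is a single solid region. Total boundary length (outer) = 58.00 mm.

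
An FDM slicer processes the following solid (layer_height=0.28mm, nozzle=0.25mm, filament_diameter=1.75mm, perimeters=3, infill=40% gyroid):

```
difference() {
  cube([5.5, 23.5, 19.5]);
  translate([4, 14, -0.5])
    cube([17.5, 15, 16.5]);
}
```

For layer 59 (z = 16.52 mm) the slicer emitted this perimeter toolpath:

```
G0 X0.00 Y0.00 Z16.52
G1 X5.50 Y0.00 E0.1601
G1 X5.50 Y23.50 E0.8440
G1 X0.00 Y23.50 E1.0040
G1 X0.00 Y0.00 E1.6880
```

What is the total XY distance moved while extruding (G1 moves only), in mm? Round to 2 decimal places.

58.00 mm

Sum the Euclidean lengths of each G1 segment: total = 58.00 mm.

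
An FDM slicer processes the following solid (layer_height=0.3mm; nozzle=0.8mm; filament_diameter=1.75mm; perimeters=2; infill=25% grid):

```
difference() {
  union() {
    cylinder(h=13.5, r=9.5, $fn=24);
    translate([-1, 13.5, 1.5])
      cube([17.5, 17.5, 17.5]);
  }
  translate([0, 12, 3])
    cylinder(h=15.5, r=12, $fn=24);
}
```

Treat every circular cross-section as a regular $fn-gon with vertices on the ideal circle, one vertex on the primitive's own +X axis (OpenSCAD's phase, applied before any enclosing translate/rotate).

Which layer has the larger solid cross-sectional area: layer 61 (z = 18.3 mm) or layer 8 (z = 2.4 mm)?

Layer 61 (z = 18.3): the cylinder is not intersected at this z (z outside [0, 13.5]); the cube at (-1, 13.5) (footprint 17.5×17.5) is included at this height (area 306.25 mm²); Merging all regions: only the 17.5×17.5 cube at (-1, 13.5) is present, so the union is just that shape — area = 306.25 mm²; the cylinder at (0, 12): section is a regular 24-gon, circumradius r=12 (area = (24/2)·12.000²·sin(360°/24) = 447.24 mm²); Subtracting the remaining from the first: starting from the result so far (306.25 mm²), the r=12 cylinder at (0, 12) partially overlaps it — only the 104.39 mm² overlap (of its 447.24 mm²) is removed, clipping the outline — area = 201.86 mm². So its area = 201.86 mm². Layer 8 (z = 2.4): the r=9.5 cylinder contributes a regular 24-gon of circumradius 9.5 (area = (24/2)·9.500²·sin(360°/24) = 280.30 mm²); the cube at (-1, 13.5) (footprint 17.5×17.5) is included at this height (area 306.25 mm²); Combining (union): the 2 present regions are separate (no shared area or edge), so areas and boundary lengths simply add and each stays a separate island — area = 586.55 mm²; the cylinder at (0, 12) does not reach this height (z outside [3, 18.5]); Subtracting the remaining from the first: none of the subtracted shapes is present at this height, so the result so far is unchanged — area = 586.55 mm². So its area = 586.55 mm². Layer 8 is larger (586.55 vs 201.86 mm²).

layer 8 (z = 2.4 mm)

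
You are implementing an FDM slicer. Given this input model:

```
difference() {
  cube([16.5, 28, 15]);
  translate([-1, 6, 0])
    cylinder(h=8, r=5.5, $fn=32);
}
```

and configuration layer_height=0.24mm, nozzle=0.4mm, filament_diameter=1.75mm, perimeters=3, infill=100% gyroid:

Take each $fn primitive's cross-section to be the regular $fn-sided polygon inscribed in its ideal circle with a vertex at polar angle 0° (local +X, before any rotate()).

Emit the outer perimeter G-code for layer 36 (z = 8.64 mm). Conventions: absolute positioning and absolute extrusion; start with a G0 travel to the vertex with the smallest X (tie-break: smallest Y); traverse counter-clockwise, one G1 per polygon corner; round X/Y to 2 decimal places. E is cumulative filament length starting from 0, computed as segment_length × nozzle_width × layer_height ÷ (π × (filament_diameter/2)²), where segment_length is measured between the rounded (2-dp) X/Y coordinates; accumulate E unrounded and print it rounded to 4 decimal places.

G0 X0.00 Y0.00 Z8.64
G1 X16.50 Y0.00 E0.6586
G1 X16.50 Y28.00 E1.7761
G1 X0.00 Y28.00 E2.4346
G1 X0.00 Y0.00 E3.5522

At z = 8.64 mm: the cube is present — its section is the full 16.5×28 rectangle; the cylinder at (-1, 6) is not intersected at this z (z outside [0, 8]); Subtracting the remaining from the first: none of the subtracted shapes is present at this height, so the 16.5×28 cube is unchanged — 1 connected region. The outline is a single polygon with 4 vertices. Extrusion per mm of travel: 0.4 × 0.24 / (π × 0.875²) = 0.039912. Accumulating E over each segment gives final E = 3.5522.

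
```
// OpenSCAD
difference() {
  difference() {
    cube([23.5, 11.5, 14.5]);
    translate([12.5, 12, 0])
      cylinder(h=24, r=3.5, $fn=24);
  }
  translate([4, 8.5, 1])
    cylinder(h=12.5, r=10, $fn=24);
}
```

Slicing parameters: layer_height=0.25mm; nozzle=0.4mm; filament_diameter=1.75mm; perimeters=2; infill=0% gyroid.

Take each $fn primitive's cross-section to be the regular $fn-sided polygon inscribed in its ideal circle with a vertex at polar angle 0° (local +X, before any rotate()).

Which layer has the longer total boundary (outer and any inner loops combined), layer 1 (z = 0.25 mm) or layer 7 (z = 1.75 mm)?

Layer 1 (z = 0.25): the 23.5×11.5 cube contributes its full rectangle (perimeter 70.00 mm); the r=3.5 cylinder at (12.5, 12) gives a regular 24-gon of circumradius 3.5 (constant along its height) (perimeter = 2·24·3.500·sin(180°/24) = 21.93 mm); After the difference (first − rest): starting from the 23.5×11.5 cube, the r=3.5 cylinder at (12.5, 12) partially overlaps it — only the 15.56 mm² overlap (of its 38.05 mm²) is removed, clipping the outline — boundary = 73.09 mm; the cylinder at (4, 8.5) does not reach this height (z outside [1, 13.5]); Taking the first minus the rest: none of the subtracted shapes is present at this height, so that combined region is unchanged — boundary = 73.09 mm. So its perimeter = 73.09 mm. Layer 7 (z = 1.75): the 23.5×11.5 cube contributes its full rectangle (perimeter 70.00 mm); the r=3.5 cylinder at (12.5, 12) gives a regular 24-gon of circumradius 3.5 (constant along its height) (perimeter = 2·24·3.500·sin(180°/24) = 21.93 mm); After the difference (first − rest): starting from the 23.5×11.5 cube, the r=3.5 cylinder at (12.5, 12) partially overlaps it — only the 15.56 mm² overlap (of its 38.05 mm²) is removed, clipping the outline — boundary = 73.09 mm; the r=10 cylinder at (4, 8.5) gives a regular 24-gon of circumradius 10 (constant along its height) (perimeter = 2·24·10.000·sin(180°/24) = 62.65 mm); Taking the first minus the rest: starting from that combined region, the r=10 cylinder at (4, 8.5) partially overlaps it — only the 136.51 mm² overlap (of its 310.58 mm²) is removed, clipping the outline — boundary = 47.36 mm. So its perimeter = 47.36 mm. Layer 1 is larger (73.09 vs 47.36 mm).

layer 1 (z = 0.25 mm)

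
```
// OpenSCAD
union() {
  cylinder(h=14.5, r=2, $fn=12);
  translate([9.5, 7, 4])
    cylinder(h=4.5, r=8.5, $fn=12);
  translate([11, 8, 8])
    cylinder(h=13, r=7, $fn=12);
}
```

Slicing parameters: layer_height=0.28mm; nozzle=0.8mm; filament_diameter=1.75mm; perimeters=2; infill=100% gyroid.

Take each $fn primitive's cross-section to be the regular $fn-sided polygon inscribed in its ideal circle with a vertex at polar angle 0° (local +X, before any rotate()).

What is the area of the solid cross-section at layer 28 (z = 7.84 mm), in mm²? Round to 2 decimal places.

228.75 mm²

At z = 7.84 mm: the cylinder: section is a regular 12-gon, circumradius r=2 (area = (12/2)·2.000²·sin(360°/12) = 12.00 mm²); the r=8.5 cylinder at (9.5, 7) contributes a regular 12-gon of circumradius 8.5 (area = (12/2)·8.500²·sin(360°/12) = 216.75 mm²); the cylinder at (11, 8) does not reach this height (z outside [8, 21]); Merging all regions: the 2 present regions are separate (no shared area or edge), so areas and boundary lengths simply add and each stays a separate island — area = 228.75 mm². Overall, the cross-section has 2 separate islands. Net area = 228.75 mm².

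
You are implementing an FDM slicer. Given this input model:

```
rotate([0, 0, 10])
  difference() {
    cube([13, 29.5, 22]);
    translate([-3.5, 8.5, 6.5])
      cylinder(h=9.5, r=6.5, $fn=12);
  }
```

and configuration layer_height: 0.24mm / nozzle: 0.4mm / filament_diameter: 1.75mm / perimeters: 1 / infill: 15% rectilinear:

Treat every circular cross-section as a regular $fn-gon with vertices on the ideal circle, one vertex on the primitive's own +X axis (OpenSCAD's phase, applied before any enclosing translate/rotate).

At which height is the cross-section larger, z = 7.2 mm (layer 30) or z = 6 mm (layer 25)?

layer 25 (z = 6 mm)

Layer 30 (z = 7.2): the 13×29.5 cube contributes its full rectangle (area 383.50 mm²); the cylinder at (-3.5, 8.5): section is a regular 12-gon, circumradius r=6.5 (area = (12/2)·6.500²·sin(360°/12) = 126.75 mm²); Taking the first minus the rest: starting from the 13×29.5 cube (383.50 mm²), the r=6.5 cylinder at (-3.5, 8.5) partially overlaps it — only the 21.20 mm² overlap (of its 126.75 mm²) is removed, clipping the outline — area = 362.30 mm²; (whole slice rotated 10° about Z — lengths, areas and connectivity unchanged). So its area = 362.30 mm². Layer 25 (z = 6): the cube is present — its section is the full 13×29.5 rectangle (area 383.50 mm²); the cylinder at (-3.5, 8.5) is not intersected at this z (z outside [6.5, 16]); After the difference (first − rest): none of the subtracted shapes is present at this height, so the 13×29.5 cube is unchanged — area = 383.50 mm²; (whole slice rotated 10° about Z — lengths, areas and connectivity unchanged). So its area = 383.50 mm². Layer 25 is larger (383.50 vs 362.30 mm²).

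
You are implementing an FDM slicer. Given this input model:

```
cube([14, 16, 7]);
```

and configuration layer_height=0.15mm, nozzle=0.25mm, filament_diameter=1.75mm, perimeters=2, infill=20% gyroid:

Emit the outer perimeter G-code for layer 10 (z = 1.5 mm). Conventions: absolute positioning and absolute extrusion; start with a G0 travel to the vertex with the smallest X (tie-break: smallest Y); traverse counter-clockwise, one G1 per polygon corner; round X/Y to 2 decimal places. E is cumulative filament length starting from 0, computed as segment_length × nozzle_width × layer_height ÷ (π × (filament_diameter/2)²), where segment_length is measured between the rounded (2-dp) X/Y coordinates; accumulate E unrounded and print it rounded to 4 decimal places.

At z = 1.5 mm: the cube is present — its section is the full 14×16 rectangle. The outline is a single polygon with 4 vertices. Extrusion per mm of travel: 0.25 × 0.15 / (π × 0.875²) = 0.015591. Accumulating E over each segment gives final E = 0.9354.

G0 X0.00 Y0.00 Z1.50
G1 X14.00 Y0.00 E0.2183
G1 X14.00 Y16.00 E0.4677
G1 X0.00 Y16.00 E0.6860
G1 X0.00 Y0.00 E0.9354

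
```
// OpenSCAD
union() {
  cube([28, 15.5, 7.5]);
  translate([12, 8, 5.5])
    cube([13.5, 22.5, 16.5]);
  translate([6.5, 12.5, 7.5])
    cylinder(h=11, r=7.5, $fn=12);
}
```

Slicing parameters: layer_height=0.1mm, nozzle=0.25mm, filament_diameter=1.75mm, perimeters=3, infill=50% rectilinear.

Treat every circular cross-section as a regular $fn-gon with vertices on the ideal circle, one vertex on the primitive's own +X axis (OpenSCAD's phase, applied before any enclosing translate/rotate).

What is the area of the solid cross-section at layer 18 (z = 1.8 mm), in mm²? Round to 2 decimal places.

434.00 mm²

At z = 1.8 mm: the cube (footprint 28×15.5) is included at this height (area 434.00 mm²); the cube at (12, 8) is not intersected at this z (z outside [5.5, 22]); the cylinder at (6.5, 12.5) is not intersected at this z (z outside [7.5, 18.5]); Taking the union: only the 28×15.5 cube is present, so the union is just that shape — area = 434.00 mm². Overall, the cross-section is a single solid region. Net area = 434.00 mm².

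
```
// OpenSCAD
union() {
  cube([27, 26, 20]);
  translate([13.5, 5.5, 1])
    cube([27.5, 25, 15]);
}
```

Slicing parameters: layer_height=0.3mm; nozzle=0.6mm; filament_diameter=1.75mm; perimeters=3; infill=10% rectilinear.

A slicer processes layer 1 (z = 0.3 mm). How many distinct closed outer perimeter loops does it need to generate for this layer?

1

At z = 0.3 mm: the cube (footprint 27×26) is included at this height; the cube at (13.5, 5.5) is absent (z outside [1, 16]); Combining (union): only the 27×26 cube is present, so the union is just that shape — 1 connected region. The result has 1 disconnected region.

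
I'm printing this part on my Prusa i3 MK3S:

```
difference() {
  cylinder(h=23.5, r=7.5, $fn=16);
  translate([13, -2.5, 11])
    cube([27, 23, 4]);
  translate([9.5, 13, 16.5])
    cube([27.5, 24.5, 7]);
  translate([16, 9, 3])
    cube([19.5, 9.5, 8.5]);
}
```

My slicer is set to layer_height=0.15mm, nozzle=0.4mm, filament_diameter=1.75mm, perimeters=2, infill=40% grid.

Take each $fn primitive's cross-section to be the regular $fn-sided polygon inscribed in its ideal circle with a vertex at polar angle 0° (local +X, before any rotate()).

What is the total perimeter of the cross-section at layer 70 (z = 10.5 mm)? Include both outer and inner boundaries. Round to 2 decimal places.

46.82 mm

At z = 10.5 mm: the r=7.5 cylinder gives a regular 16-gon of circumradius 7.5 (constant along its height) (perimeter = 2·16·7.500·sin(180°/16) = 46.82 mm); the cube at (13, -2.5) is absent (z outside [11, 15]); the cube at (9.5, 13) is absent (z outside [16.5, 23.5]); the cube at (16, 9) (footprint 19.5×9.5) is included at this height (perimeter 58.00 mm); Subtracting the remaining from the first: starting from the r=7.5 cylinder, the 19.5×9.5 cube at (16, 9) misses the remaining region (no effect) — boundary = 46.82 mm. Overall, the cross-section is a single solid region. Total boundary length (outer) = 46.82 mm.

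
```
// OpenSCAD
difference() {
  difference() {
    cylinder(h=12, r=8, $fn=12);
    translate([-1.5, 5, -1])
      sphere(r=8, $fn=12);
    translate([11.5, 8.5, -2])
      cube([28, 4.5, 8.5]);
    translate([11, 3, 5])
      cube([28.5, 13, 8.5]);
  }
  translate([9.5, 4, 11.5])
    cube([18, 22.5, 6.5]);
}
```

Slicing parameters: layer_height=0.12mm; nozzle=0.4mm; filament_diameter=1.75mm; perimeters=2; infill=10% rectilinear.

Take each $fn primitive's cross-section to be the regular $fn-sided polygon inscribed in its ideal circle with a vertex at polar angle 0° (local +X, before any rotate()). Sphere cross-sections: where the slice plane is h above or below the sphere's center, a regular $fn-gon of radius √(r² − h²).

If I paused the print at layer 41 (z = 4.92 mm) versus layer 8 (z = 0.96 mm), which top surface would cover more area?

Layer 41 (z = 4.92): the r=8 cylinder gives a regular 12-gon of circumradius 8 (constant along its height) (area = (12/2)·8.000²·sin(360°/12) = 192.00 mm²); the sphere at (-1.5, 5): section is a regular 12-gon, circumradius = √(r²−h²) = √(8²−5.92²) = 5.381 (area = (12/2)·5.381²·sin(360°/12) = 86.86 mm²); the cube at (11.5, 8.5) is present — its section is the full 28×4.5 rectangle (area 126.00 mm²); the cube at (11, 3) does not reach this height (z outside [5, 13.5]); Taking the first minus the rest: starting from the r=8 cylinder (192.00 mm²), the r=8 sphere at (-1.5, 5) partially overlaps it — only the 63.86 mm² overlap (of its 86.86 mm²) is removed, clipping the outline; the 28×4.5 cube at (11.5, 8.5) misses the remaining region (no effect) — area = 128.14 mm²; the cube at (9.5, 4) is absent (z outside [11.5, 18]); Taking the first minus the rest: none of the subtracted shapes is present at this height, so the result so far is unchanged — area = 128.14 mm². So its area = 128.14 mm². Layer 8 (z = 0.96): the cylinder: section is a regular 12-gon, circumradius r=8 (area = (12/2)·8.000²·sin(360°/12) = 192.00 mm²); the r=8 sphere at (-1.5, 5) contributes a regular 12-gon of circumradius √(8²−1.96²) = 7.756 (area = (12/2)·7.756²·sin(360°/12) = 180.48 mm²); the cube at (11.5, 8.5) is present — its section is the full 28×4.5 rectangle (area 126.00 mm²); the cube at (11, 3) is not intersected at this z (z outside [5, 13.5]); After the difference (first − rest): starting from the r=8 cylinder (192.00 mm²), the r=8 sphere at (-1.5, 5) partially overlaps it — only the 107.12 mm² overlap (of its 180.48 mm²) is removed, clipping the outline; the 28×4.5 cube at (11.5, 8.5) misses the remaining region (no effect) — area = 84.88 mm²; the cube at (9.5, 4) is absent (z outside [11.5, 18]); Taking the first minus the rest: none of the subtracted shapes is present at this height, so the result so far is unchanged — area = 84.88 mm². So its area = 84.88 mm². Layer 41 is larger (128.14 vs 84.88 mm²).

layer 41 (z = 4.92 mm)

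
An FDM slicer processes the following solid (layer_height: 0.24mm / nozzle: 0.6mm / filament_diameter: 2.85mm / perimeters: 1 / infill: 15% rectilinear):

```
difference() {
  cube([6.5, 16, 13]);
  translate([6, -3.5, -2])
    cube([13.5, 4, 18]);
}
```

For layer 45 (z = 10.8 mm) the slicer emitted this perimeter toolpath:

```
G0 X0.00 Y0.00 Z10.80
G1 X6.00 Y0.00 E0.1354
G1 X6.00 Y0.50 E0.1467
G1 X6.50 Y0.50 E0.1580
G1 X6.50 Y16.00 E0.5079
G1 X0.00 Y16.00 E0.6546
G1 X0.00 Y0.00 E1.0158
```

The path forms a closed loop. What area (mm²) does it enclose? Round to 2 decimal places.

Apply the shoelace formula to the sequence of (X, Y) vertices; enclosed area = 103.75 mm².

103.75 mm²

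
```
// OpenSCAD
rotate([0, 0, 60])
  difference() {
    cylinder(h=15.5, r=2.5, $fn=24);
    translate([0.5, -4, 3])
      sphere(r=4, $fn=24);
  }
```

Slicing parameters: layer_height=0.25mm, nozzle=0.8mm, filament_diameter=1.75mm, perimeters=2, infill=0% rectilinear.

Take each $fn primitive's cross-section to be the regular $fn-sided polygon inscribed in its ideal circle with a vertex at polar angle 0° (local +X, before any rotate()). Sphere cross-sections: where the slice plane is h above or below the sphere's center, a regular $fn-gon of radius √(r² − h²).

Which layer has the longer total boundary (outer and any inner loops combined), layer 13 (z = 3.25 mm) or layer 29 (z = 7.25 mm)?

layer 29 (z = 7.25 mm)

Layer 13 (z = 3.25): the cylinder: section is a regular 24-gon, circumradius r=2.5 (perimeter = 2·24·2.500·sin(180°/24) = 15.66 mm); the r=4 sphere at (0.5, -4) slices to a regular 24-gon of circumradius 3.992 (√(r²−h²) with h=0.25 from center) (perimeter = 2·24·3.992·sin(180°/24) = 25.01 mm); Taking the first minus the rest: starting from the r=2.5 cylinder, the r=4 sphere at (0.5, -4) partially overlaps it — only the 8.11 mm² overlap (of its 49.50 mm²) is removed, clipping the outline — boundary = 14.52 mm; (rotated 60° about Z; rotation is an isometry so areas/perimeters/island counts are preserved). So its perimeter = 14.52 mm. Layer 29 (z = 7.25): the r=2.5 cylinder gives a regular 24-gon of circumradius 2.5 (constant along its height) (perimeter = 2·24·2.500·sin(180°/24) = 15.66 mm); the sphere at (0.5, -4) is absent (|z−center|=4.250 > r=4); Taking the first minus the rest: none of the subtracted shapes is present at this height, so the r=2.5 cylinder is unchanged — boundary = 15.66 mm; (whole slice rotated 60° about Z — lengths, areas and connectivity unchanged). So its perimeter = 15.66 mm. Layer 29 is larger (15.66 vs 14.52 mm).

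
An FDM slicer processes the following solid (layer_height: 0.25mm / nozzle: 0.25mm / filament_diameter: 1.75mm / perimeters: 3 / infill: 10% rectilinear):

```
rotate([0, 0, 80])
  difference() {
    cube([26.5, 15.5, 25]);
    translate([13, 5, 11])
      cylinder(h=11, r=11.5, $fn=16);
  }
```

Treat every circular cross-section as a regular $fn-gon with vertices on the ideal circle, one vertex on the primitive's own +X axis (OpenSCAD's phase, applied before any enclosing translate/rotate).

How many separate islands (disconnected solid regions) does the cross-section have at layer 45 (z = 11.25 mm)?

2

At z = 11.25 mm: the cube (footprint 26.5×15.5) is included at this height; the r=11.5 cylinder at (13, 5) gives a regular 16-gon of circumradius 11.5 (constant along its height); After the difference (first − rest): starting from the 26.5×15.5 cube, the r=11.5 cylinder at (13, 5) partially overlaps it — only the 307.33 mm² overlap (of its 404.88 mm²) is removed, clipping the outline — 2 connected regions; (whole slice rotated 80° about Z — lengths, areas and connectivity unchanged). Overall, the cross-section has 2 separate islands. Island count = 2.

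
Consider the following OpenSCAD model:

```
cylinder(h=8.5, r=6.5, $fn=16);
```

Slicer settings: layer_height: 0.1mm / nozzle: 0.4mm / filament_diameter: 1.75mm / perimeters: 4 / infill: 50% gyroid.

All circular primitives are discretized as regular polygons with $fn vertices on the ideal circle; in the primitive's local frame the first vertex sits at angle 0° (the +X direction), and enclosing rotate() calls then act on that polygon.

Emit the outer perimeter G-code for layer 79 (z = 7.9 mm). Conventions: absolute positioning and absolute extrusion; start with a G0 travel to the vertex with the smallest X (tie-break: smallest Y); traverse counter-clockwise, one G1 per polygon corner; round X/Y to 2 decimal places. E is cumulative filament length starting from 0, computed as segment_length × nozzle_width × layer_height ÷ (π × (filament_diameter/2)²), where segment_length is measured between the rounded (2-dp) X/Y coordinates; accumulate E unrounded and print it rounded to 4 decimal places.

At z = 7.9 mm: the cylinder: section is a regular 16-gon, circumradius r=6.5. The outline is a single polygon with 16 vertices. Extrusion per mm of travel: 0.4 × 0.1 / (π × 0.875²) = 0.016630. Accumulating E over each segment gives final E = 0.6752.

G0 X-6.50 Y0.00 Z7.90
G1 X-6.01 Y-2.49 E0.0422
G1 X-4.60 Y-4.60 E0.0844
G1 X-2.49 Y-6.01 E0.1266
G1 X0.00 Y-6.50 E0.1688
G1 X2.49 Y-6.01 E0.2110
G1 X4.60 Y-4.60 E0.2532
G1 X6.01 Y-2.49 E0.2954
G1 X6.50 Y0.00 E0.3376
G1 X6.01 Y2.49 E0.3798
G1 X4.60 Y4.60 E0.4220
G1 X2.49 Y6.01 E0.4642
G1 X0.00 Y6.50 E0.5064
G1 X-2.49 Y6.01 E0.5486
G1 X-4.60 Y4.60 E0.5908
G1 X-6.01 Y2.49 E0.6330
G1 X-6.50 Y0.00 E0.6752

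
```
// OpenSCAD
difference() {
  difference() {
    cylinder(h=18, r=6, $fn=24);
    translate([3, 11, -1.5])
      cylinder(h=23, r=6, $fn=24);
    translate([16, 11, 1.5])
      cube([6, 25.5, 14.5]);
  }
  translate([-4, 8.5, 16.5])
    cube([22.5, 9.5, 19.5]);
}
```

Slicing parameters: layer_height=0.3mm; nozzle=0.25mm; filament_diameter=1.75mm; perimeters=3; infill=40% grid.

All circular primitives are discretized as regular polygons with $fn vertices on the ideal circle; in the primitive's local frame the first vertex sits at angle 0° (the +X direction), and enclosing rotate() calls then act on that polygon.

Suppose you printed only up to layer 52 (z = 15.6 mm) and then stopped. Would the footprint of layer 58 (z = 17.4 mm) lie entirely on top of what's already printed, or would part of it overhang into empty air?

entirely on top

Compare the two slices. At z = 15.6: the r=6 cylinder contributes a regular 24-gon of circumradius 6 (area = (24/2)·6.000²·sin(360°/24) = 111.81 mm²); the r=6 cylinder at (3, 11) gives a regular 24-gon of circumradius 6 (constant along its height) (area = (24/2)·6.000²·sin(360°/24) = 111.81 mm²); the cube at (16, 11) is present — its section is the full 6×25.5 rectangle (area 153.00 mm²); After the difference (first − rest): starting from the r=6 cylinder (111.81 mm²), the r=6 cylinder at (3, 11) partially overlaps it — only the 1.27 mm² overlap (of its 111.81 mm²) is removed, clipping the outline; the 6×25.5 cube at (16, 11) misses the remaining region (no effect) — area = 110.54 mm²; the cube at (-4, 8.5) is not intersected at this z (z outside [16.5, 36]); After the difference (first − rest): none of the subtracted shapes is present at this height, so that combined region is unchanged — area = 110.54 mm². At z = 17.4: the r=6 cylinder gives a regular 24-gon of circumradius 6 (constant along its height) (area = (24/2)·6.000²·sin(360°/24) = 111.81 mm²); the cylinder at (3, 11): section is a regular 24-gon, circumradius r=6 (area = (24/2)·6.000²·sin(360°/24) = 111.81 mm²); the cube at (16, 11) is absent (z outside [1.5, 16]); Subtracting the remaining from the first: starting from the r=6 cylinder (111.81 mm²), the r=6 cylinder at (3, 11) partially overlaps it — only the 1.27 mm² overlap (of its 111.81 mm²) is removed, clipping the outline — area = 110.54 mm²; the cube at (-4, 8.5) (footprint 22.5×9.5) is included at this height (area 213.75 mm²); Subtracting the remaining from the first: starting from the result so far (110.54 mm²), the 22.5×9.5 cube at (-4, 8.5) misses the remaining region (no effect) — area = 110.54 mm². Checking containment: the cross-section at z = 17.4 is a subset of the cross-section at z = 15.6.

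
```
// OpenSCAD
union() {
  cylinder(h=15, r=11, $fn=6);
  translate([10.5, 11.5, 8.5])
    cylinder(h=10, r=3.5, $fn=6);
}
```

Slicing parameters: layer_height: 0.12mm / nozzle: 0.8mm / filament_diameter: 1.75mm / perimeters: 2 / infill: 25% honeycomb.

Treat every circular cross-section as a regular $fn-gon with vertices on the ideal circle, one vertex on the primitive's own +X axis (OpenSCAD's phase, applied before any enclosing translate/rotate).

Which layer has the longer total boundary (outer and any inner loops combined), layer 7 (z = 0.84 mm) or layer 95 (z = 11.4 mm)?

Layer 7 (z = 0.84): the r=11 cylinder contributes a regular 6-gon of circumradius 11 (perimeter = 2·6·11.000·sin(180°/6) = 66.00 mm); the cylinder at (10.5, 11.5) is not intersected at this z (z outside [8.5, 18.5]); Taking the union: only the r=11 cylinder is present, so the union is just that shape — boundary = 66.00 mm. So its perimeter = 66.00 mm. Layer 95 (z = 11.4): the r=11 cylinder gives a regular 6-gon of circumradius 11 (constant along its height) (perimeter = 2·6·11.000·sin(180°/6) = 66.00 mm); the cylinder at (10.5, 11.5): section is a regular 6-gon, circumradius r=3.5 (perimeter = 2·6·3.500·sin(180°/6) = 21.00 mm); Merging all regions: the 2 present regions are separate (no shared area or edge), so areas and boundary lengths simply add and each stays a separate island — boundary = 87.00 mm. So its perimeter = 87.00 mm. Layer 95 is larger (87.00 vs 66.00 mm).

layer 95 (z = 11.4 mm)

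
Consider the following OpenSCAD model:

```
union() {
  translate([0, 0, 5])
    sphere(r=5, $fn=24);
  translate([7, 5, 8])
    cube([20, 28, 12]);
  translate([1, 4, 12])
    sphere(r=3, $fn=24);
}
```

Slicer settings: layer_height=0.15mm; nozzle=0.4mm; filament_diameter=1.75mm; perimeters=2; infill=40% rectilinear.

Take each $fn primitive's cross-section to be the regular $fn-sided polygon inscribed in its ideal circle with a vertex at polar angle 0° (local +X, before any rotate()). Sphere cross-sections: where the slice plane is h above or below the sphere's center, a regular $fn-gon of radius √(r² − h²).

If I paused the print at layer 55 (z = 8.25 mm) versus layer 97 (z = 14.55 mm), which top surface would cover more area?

layer 55 (z = 8.25 mm)

Layer 55 (z = 8.25): the r=5 sphere contributes a regular 24-gon of circumradius √(5²−3.25²) = 3.800 (area = (24/2)·3.800²·sin(360°/24) = 44.84 mm²); the 20×28 cube at (7, 5) contributes its full rectangle (area 560.00 mm²); the sphere at (1, 4) is not intersected at this z (|z−center|=3.750 > r=3); Merging all regions: the 2 present regions are separate (no shared area or edge), so areas and boundary lengths simply add and each stays a separate island — area = 604.84 mm². So its area = 604.84 mm². Layer 97 (z = 14.55): the sphere is not intersected at this z (|z−center|=9.550 > r=5); the cube at (7, 5) is present — its section is the full 20×28 rectangle (area 560.00 mm²); the r=3 sphere at (1, 4) contributes a regular 24-gon of circumradius √(3²−2.55²) = 1.580 (area = (24/2)·1.580²·sin(360°/24) = 7.76 mm²); Taking the union: the 2 present regions are separate (no shared area or edge), so areas and boundary lengths simply add and each stays a separate island — area = 567.76 mm². So its area = 567.76 mm². Layer 55 is larger (604.84 vs 567.76 mm²).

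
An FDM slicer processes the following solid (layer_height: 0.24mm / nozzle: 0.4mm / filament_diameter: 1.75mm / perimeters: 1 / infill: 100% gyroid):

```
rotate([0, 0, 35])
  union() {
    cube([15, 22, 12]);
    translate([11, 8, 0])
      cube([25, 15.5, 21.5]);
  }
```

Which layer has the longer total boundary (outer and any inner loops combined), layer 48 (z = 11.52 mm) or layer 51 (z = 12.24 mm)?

Layer 48 (z = 11.52): the 15×22 cube contributes its full rectangle (perimeter 74.00 mm); the cube at (11, 8) is present — its section is the full 25×15.5 rectangle (perimeter 81.00 mm); Merging all regions: the regions partially overlap (shared area 56.00 mm²), so the edge portions inside another operand are dropped and the merged outline is re-measured after clipping — boundary = 119.00 mm; (rotated 35° about Z; rotation is an isometry so areas/perimeters/island counts are preserved). So its perimeter = 119.00 mm. Layer 51 (z = 12.24): the cube does not reach this height (z outside [0, 12]); the cube at (11, 8) (footprint 25×15.5) is included at this height (perimeter 81.00 mm); Taking the union: only the 25×15.5 cube at (11, 8) is present, so the union is just that shape — boundary = 81.00 mm; (rotated 35° about Z; rotation is an isometry so areas/perimeters/island counts are preserved). So its perimeter = 81.00 mm. Layer 48 is larger (119.00 vs 81.00 mm).

layer 48 (z = 11.52 mm)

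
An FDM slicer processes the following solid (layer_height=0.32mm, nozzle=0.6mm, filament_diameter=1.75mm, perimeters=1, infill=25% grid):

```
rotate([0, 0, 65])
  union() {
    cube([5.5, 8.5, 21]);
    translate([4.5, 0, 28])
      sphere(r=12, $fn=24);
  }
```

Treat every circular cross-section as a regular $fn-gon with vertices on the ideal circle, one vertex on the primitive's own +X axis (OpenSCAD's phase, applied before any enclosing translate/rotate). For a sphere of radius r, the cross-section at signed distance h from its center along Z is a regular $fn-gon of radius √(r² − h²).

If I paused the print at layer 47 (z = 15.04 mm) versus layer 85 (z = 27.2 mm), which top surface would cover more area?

layer 85 (z = 27.2 mm)

Layer 47 (z = 15.04): the cube (footprint 5.5×8.5) is included at this height (area 46.75 mm²); the sphere at (4.5, 0) is not intersected at this z (|z−center|=12.960 > r=12); Taking the union: only the 5.5×8.5 cube is present, so the union is just that shape — area = 46.75 mm²; (rotated 65° about Z; rotation is an isometry so areas/perimeters/island counts are preserved). So its area = 46.75 mm². Layer 85 (z = 27.2): the cube is absent (z outside [0, 21]); the sphere at (4.5, 0): section is a regular 24-gon, circumradius = √(r²−h²) = √(12²−0.8²) = 11.973 (area = (24/2)·11.973²·sin(360°/24) = 445.25 mm²); Merging all regions: only the r=12 sphere at (4.5, 0) is present, so the union is just that shape — area = 445.25 mm²; (rotated 65° about Z; rotation is an isometry so areas/perimeters/island counts are preserved). So its area = 445.25 mm². Layer 85 is larger (445.25 vs 46.75 mm²).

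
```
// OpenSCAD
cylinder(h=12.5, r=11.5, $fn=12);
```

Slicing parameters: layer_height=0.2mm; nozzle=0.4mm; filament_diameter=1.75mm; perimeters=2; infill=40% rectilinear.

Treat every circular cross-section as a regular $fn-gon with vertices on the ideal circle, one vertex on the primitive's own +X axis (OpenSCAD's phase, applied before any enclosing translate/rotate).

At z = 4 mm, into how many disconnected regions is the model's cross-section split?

At z = 4 mm: the cylinder: section is a regular 12-gon, circumradius r=11.5. The result has 1 disconnected region.

1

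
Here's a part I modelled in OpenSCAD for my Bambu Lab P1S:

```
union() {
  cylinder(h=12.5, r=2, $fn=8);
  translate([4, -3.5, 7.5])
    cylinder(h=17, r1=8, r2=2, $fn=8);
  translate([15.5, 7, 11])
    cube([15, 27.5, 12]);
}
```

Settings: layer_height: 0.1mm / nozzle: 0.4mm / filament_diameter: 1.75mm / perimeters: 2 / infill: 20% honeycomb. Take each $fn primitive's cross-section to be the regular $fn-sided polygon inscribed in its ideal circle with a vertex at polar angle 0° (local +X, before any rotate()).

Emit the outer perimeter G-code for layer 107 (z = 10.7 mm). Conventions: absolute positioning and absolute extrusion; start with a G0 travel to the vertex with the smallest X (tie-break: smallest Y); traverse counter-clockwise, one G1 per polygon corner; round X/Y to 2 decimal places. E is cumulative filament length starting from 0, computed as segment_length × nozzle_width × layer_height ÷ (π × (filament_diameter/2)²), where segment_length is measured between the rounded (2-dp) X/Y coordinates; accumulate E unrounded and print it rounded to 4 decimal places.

G0 X-2.87 Y-3.50 Z10.70
G1 X-0.86 Y-8.36 E0.0875
G1 X4.00 Y-10.37 E0.1749
G1 X8.86 Y-8.36 E0.2624
G1 X10.87 Y-3.50 E0.3498
G1 X8.86 Y1.36 E0.4373
G1 X4.00 Y3.37 E0.5248
G1 X0.35 Y1.86 E0.5905
G1 X0.00 Y2.00 E0.5967
G1 X-1.41 Y1.41 E0.6221
G1 X-2.00 Y0.00 E0.6476
G1 X-1.71 Y-0.70 E0.6602
G1 X-2.87 Y-3.50 E0.7106

At z = 10.7 mm: the cylinder: section is a regular 8-gon, circumradius r=2; the cone at (4, -3.5) (r1=8→r2=2) has section circumradius 6.871 here — a regular 8-gon; the cube at (15.5, 7) does not reach this height (z outside [11, 23]); Merging all regions: the regions partially overlap (shared area 9.93 mm²), so overlapping operands fuse into one piece — 1 connected region. The outline is a single polygon with 12 vertices. Extrusion per mm of travel: 0.4 × 0.1 / (π × 0.875²) = 0.016630. Accumulating E over each segment gives final E = 0.7106.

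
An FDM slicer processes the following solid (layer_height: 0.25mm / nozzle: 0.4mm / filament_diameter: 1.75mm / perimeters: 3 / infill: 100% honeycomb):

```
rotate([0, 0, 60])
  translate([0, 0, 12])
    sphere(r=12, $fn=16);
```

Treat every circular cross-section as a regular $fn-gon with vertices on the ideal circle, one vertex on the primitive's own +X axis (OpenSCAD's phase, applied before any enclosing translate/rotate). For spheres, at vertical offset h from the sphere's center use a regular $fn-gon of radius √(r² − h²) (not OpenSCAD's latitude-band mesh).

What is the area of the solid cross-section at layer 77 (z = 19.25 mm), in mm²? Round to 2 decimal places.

At z = 19.25 mm: the r=12 sphere contributes a regular 16-gon of circumradius √(12²−7.25²) = 9.562 (area = (16/2)·9.562²·sin(360°/16) = 279.93 mm²); (rotated 60° about Z; rotation is an isometry so areas/perimeters/island counts are preserved). Overall, the cross-section is a single solid region. Net area = 279.93 mm².

279.93 mm²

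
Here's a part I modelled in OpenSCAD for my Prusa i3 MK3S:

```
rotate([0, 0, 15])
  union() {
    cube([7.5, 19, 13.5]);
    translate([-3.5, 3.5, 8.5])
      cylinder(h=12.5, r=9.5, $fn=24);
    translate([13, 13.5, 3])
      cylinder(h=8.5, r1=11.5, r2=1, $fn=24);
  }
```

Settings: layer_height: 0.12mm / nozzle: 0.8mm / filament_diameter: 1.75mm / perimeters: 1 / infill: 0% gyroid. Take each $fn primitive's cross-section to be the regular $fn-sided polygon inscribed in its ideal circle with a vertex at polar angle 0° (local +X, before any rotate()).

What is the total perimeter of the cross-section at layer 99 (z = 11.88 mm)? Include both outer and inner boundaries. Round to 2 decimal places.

At z = 11.88 mm: the cube (footprint 7.5×19) is included at this height (perimeter 53.00 mm); the cylinder at (-3.5, 3.5): section is a regular 24-gon, circumradius r=9.5 (perimeter = 2·24·9.500·sin(180°/24) = 59.52 mm); the cone at (13, 13.5) is not intersected at this z (z outside [3, 11.5]); Taking the union: the regions partially overlap (shared area 57.83 mm²), so the edge portions inside another operand are dropped and the merged outline is re-measured after clipping — boundary = 80.15 mm; (whole slice rotated 15° about Z — lengths, areas and connectivity unchanged). Overall, the cross-section is a single solid region. Total boundary length (outer) = 80.15 mm.

80.15 mm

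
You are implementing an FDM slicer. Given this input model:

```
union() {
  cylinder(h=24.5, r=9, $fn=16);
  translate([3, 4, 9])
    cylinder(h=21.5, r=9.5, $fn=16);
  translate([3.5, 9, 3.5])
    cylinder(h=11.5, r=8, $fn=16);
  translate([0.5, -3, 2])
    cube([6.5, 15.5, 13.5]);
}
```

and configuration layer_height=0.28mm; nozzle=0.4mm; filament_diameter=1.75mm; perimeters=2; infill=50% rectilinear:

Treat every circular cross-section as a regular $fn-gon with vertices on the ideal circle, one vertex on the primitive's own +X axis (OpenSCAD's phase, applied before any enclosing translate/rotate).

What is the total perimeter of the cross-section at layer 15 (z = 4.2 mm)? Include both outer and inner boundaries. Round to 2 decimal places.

73.90 mm

At z = 4.2 mm: the r=9 cylinder contributes a regular 16-gon of circumradius 9 (perimeter = 2·16·9.000·sin(180°/16) = 56.19 mm); the cylinder at (3, 4) is not intersected at this z (z outside [9, 30.5]); the r=8 cylinder at (3.5, 9) contributes a regular 16-gon of circumradius 8 (perimeter = 2·16·8.000·sin(180°/16) = 49.94 mm); the cube at (0.5, -3) (footprint 6.5×15.5) is included at this height (perimeter 44.00 mm); Taking the union: the regions partially overlap (shared area 169.14 mm²), so the edge portions inside another operand are dropped and the merged outline is re-measured after clipping — boundary = 73.90 mm. Overall, the cross-section is a single solid region. Total boundary length (outer) = 73.90 mm.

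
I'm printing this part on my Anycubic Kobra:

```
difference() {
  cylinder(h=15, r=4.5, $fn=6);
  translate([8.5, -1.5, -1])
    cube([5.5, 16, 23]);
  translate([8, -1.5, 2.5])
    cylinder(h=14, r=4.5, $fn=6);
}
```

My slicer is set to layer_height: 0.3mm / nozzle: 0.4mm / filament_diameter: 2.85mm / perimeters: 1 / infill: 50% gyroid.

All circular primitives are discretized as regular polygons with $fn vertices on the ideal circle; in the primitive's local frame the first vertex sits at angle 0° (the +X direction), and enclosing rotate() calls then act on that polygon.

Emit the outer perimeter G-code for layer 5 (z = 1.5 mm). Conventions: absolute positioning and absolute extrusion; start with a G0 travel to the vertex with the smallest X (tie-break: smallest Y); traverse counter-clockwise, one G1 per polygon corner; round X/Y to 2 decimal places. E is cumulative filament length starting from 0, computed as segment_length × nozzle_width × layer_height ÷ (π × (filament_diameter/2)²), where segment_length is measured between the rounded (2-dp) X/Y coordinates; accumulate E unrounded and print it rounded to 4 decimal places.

G0 X-4.50 Y0.00 Z1.50
G1 X-2.25 Y-3.90 E0.0847
G1 X2.25 Y-3.90 E0.1693
G1 X4.50 Y0.00 E0.2540
G1 X2.25 Y3.90 E0.3387
G1 X-2.25 Y3.90 E0.4234
G1 X-4.50 Y0.00 E0.5081

At z = 1.5 mm: the cylinder: section is a regular 6-gon, circumradius r=4.5; the cube at (8.5, -1.5) is present — its section is the full 5.5×16 rectangle; the cylinder at (8, -1.5) is absent (z outside [2.5, 16.5]); Subtracting the remaining from the first: starting from the r=4.5 cylinder, the 5.5×16 cube at (8.5, -1.5) misses the remaining region (no effect) — 1 connected region. The outline is a single polygon with 6 vertices. Extrusion per mm of travel: 0.4 × 0.3 / (π × 1.425²) = 0.018811. Accumulating E over each segment gives final E = 0.5081.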